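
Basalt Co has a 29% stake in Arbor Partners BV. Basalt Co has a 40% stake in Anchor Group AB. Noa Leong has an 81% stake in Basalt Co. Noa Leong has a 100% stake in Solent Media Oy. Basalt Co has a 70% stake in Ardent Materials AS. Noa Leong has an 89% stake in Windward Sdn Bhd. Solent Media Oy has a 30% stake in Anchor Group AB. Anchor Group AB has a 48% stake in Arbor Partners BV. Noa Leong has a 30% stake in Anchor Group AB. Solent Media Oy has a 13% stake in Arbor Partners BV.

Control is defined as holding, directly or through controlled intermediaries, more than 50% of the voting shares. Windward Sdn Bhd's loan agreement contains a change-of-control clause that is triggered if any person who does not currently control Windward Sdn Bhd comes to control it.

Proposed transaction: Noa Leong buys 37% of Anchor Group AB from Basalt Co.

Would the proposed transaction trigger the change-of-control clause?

The purchase adds only to Noa's holdings (Basalt's stake shrinks), so Noa is the only person who could newly come to control Windward.
Noa holds 89% of Windward, so Noa controls Windward.
So Noa already controls Windward before the transaction.
After the purchase, Noa's direct stake in Anchor rises to 30% + 37% = 67%, and Basalt's stake falls to 3%.
Noa controlled Windward already, so this is not a new person acquiring control; every other person's position is unchanged or reduced.
No new person acquires control, so the clause is not triggered.

No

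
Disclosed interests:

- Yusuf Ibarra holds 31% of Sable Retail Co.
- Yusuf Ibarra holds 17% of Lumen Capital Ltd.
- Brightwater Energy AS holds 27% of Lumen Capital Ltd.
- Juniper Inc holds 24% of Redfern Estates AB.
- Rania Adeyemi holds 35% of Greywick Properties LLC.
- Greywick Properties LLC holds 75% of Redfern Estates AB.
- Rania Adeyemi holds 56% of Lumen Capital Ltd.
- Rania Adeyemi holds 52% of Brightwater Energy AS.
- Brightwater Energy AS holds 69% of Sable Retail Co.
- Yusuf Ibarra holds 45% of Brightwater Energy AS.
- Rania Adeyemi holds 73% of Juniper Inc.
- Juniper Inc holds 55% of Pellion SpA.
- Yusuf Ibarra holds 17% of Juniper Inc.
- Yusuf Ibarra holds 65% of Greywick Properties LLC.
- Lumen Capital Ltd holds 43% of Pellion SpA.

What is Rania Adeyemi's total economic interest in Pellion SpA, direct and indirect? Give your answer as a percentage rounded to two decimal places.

Rania reaches Pellion along 3 paths.
Via Lumen: 56% × 43% = 24.08%.
Via Brightwater → Lumen: 52% × 27% × 43% = 6.0372%.
Via Juniper: 73% × 55% = 40.15%.
Total: 24.08% + 6.0372% + 40.15% = 70.2672%.
Rounded: 70.27%.

70.27%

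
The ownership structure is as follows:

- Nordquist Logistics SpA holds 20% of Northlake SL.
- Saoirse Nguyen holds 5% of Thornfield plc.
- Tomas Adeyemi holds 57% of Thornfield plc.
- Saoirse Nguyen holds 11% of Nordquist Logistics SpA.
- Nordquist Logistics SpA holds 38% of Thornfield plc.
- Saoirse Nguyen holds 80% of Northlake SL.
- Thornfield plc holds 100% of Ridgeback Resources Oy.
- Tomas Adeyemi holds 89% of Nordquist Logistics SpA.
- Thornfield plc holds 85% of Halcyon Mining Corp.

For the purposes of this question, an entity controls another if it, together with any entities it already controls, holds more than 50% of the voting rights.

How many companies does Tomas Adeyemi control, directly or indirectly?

4

Tomas holds 89% of Nordquist, so Tomas controls Nordquist.
Tomas and Nordquist together hold 57% + 38% = 95% of Thornfield, so Tomas controls Thornfield.
Thornfield holds 100% of Ridgeback, so Tomas controls Ridgeback.
Thornfield holds 85% of Halcyon, so Tomas controls Halcyon.
No other company's threshold is met.
Tomas controls 4 companies.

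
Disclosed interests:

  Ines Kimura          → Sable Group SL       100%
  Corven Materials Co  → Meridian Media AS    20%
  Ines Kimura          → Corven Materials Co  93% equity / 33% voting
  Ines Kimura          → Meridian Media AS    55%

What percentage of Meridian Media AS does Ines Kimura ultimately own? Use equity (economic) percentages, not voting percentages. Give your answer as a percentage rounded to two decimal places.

Ines reaches Meridian along 2 paths.
Direct stake: 55% = 55%.
Via Corven: 93% × 20% = 18.6%.
Total: 55% + 18.6% = 73.6%.
Rounded: 73.60%.

73.60%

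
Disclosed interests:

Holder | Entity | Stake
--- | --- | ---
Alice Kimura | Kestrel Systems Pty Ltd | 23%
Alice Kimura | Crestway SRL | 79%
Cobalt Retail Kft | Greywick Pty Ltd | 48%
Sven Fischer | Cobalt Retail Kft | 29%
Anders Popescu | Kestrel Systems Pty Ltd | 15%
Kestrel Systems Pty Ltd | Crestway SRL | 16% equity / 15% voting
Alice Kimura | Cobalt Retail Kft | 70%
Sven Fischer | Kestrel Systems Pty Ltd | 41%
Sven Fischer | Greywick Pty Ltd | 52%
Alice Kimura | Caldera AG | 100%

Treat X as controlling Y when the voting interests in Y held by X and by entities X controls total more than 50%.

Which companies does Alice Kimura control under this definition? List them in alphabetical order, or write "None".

Alice holds 100% of Caldera, so Alice controls Caldera.
Alice holds 70% of Cobalt, so Alice controls Cobalt.
Alice holds 79% of Crestway, so Alice controls Crestway.
No other company's threshold is met.

Caldera AG, Cobalt Retail Kft, Crestway SRL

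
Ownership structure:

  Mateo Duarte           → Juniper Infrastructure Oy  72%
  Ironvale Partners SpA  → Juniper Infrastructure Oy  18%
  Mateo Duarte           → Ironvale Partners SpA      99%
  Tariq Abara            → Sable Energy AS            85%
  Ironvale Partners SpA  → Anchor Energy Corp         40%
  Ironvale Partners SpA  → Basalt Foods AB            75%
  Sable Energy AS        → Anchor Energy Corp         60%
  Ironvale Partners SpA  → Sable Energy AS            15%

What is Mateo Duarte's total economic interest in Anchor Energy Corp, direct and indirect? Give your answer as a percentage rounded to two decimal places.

48.51%

Mateo reaches Anchor along 2 paths.
Via Ironvale → Sable: 99% × 15% × 60% = 8.91%.
Via Ironvale: 99% × 40% = 39.6%.
Total: 8.91% + 39.6% = 48.51%.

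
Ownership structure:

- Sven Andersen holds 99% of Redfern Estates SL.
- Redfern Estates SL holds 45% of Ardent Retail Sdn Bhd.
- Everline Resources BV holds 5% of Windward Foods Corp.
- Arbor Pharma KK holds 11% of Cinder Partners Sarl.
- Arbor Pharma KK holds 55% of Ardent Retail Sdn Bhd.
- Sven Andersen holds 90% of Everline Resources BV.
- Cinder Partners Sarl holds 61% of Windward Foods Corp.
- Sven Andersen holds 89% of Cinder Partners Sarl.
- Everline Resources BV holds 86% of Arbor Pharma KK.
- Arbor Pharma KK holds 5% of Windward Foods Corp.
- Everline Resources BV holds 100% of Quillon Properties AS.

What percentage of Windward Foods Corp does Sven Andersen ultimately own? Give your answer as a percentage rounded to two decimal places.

67.85%

Sven reaches Windward along 4 paths.
Via Everline → Arbor: 90% × 86% × 5% = 3.87%.
Via Everline → Arbor → Cinder: 90% × 86% × 11% × 61% = 5.19354%.
Via Cinder: 89% × 61% = 54.29%.
Via Everline: 90% × 5% = 4.5%.
Total: 3.87% + 5.19354% + 54.29% + 4.5% = 67.85354%.
Rounded: 67.85%.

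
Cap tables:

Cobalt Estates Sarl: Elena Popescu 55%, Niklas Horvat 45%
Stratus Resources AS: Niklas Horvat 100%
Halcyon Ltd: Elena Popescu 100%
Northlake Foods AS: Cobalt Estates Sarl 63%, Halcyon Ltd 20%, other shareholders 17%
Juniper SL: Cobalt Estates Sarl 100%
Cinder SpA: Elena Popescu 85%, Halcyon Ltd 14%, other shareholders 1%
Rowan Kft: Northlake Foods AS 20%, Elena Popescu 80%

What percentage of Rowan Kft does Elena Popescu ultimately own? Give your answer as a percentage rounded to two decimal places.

Elena reaches Rowan along 3 paths.
Via Cobalt → Northlake: 55% × 63% × 20% = 6.93%.
Via Halcyon → Northlake: 100% × 20% × 20% = 4%.
Direct stake: 80% = 80%.
Total: 6.93% + 4% + 80% = 90.93%.

90.93%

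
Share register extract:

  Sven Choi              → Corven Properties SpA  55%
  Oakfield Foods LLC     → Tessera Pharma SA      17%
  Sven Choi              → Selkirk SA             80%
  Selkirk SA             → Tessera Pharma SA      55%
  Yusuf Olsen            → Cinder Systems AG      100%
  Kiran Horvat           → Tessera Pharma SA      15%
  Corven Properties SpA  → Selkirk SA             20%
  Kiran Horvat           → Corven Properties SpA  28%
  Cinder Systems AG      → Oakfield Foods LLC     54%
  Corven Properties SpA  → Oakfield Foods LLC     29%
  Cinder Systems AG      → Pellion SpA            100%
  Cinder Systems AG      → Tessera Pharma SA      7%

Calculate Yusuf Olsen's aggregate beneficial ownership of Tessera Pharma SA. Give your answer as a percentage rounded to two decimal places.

16.18%

Yusuf reaches Tessera along 2 paths.
Via Cinder: 100% × 7% = 7%.
Via Cinder → Oakfield: 100% × 54% × 17% = 9.18%.
Total: 7% + 9.18% = 16.18%.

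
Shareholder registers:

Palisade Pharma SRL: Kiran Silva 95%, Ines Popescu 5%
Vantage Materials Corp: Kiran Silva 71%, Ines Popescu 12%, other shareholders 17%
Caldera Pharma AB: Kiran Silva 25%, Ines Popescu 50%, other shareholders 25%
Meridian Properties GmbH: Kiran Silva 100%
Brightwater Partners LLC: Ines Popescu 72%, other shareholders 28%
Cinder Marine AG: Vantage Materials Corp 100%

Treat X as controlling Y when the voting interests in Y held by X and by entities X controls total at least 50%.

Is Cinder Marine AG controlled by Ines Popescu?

No

Ines holds 50% of Caldera, so Ines controls Caldera.
Ines holds 72% of Brightwater, so Ines controls Brightwater.
Neither Ines nor any entity Ines controls holds any voting interest in Cinder.
So Ines does not control Cinder.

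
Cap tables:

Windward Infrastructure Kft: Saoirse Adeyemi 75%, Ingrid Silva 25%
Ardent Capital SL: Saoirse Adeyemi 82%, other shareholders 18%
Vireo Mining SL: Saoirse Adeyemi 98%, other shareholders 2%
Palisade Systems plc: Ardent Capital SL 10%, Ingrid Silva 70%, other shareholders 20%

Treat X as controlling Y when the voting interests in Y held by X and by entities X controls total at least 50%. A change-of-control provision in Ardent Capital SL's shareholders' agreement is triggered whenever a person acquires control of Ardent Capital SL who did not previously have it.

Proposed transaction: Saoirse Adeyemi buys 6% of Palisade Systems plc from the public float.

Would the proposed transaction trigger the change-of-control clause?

No

The purchase changes only Saoirse's holdings, so Saoirse is the only person who could newly come to control Ardent.
Saoirse holds 82% of Ardent, so Saoirse controls Ardent.
So Saoirse already controls Ardent before the transaction.
After the purchase, Saoirse holds 6% of Palisade directly.
Saoirse controlled Ardent already, so this is not a new person acquiring control; every other person's position is unchanged or reduced.
No new person acquires control, so the clause is not triggered.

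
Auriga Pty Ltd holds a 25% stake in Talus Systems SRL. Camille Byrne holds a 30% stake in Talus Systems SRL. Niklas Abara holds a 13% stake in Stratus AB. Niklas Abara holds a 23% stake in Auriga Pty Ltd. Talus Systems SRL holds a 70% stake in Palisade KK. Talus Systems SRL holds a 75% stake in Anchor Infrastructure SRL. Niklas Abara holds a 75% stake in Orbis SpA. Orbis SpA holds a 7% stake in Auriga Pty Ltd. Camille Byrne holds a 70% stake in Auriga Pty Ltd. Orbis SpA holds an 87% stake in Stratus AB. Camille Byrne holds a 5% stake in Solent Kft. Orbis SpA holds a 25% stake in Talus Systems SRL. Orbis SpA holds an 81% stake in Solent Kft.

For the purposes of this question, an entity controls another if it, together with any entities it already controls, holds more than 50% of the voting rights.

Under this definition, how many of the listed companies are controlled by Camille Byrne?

Camille holds 70% of Auriga, so Camille controls Auriga.
Auriga and Camille together hold 25% + 30% = 55% of Talus, so Camille controls Talus.
Talus holds 70% of Palisade, so Camille controls Palisade.
Talus holds 75% of Anchor, so Camille controls Anchor.
No other company's threshold is met.
Camille controls 4 companies.

4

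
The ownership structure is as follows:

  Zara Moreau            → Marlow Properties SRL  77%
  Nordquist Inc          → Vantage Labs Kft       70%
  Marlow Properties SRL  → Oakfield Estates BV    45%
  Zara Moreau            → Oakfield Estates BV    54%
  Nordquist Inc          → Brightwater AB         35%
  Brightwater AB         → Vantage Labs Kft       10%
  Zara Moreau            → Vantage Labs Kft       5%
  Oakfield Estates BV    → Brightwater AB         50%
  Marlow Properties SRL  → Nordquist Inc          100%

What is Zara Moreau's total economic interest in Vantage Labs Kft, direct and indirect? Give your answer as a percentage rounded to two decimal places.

66.03%

Zara reaches Vantage along 5 paths.
Via Marlow → Nordquist: 77% × 100% × 70% = 53.9%.
Via Oakfield → Brightwater: 54% × 50% × 10% = 2.7%.
Via Marlow → Oakfield → Brightwater: 77% × 45% × 50% × 10% = 1.7325%.
Via Marlow → Nordquist → Brightwater: 77% × 100% × 35% × 10% = 2.695%.
Direct stake: 5% = 5%.
Total: 53.9% + 2.7% + 1.7325% + 2.695% + 5% = 66.0275%.
Rounded: 66.03%.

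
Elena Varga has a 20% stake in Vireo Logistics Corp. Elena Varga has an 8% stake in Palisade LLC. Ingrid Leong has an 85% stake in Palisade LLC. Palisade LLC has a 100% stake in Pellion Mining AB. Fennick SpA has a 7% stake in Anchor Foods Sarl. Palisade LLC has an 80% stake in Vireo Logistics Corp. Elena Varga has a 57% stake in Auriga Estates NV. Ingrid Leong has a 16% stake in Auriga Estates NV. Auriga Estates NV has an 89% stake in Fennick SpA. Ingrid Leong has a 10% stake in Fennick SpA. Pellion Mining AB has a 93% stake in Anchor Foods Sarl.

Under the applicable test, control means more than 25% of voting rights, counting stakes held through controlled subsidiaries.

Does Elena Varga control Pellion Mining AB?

No

Elena holds 57% of Auriga, so Elena controls Auriga.
Auriga holds 89% of Fennick, so Elena controls Fennick.
Neither Elena nor any entity Elena controls holds any voting interest in Pellion.
So Elena does not control Pellion.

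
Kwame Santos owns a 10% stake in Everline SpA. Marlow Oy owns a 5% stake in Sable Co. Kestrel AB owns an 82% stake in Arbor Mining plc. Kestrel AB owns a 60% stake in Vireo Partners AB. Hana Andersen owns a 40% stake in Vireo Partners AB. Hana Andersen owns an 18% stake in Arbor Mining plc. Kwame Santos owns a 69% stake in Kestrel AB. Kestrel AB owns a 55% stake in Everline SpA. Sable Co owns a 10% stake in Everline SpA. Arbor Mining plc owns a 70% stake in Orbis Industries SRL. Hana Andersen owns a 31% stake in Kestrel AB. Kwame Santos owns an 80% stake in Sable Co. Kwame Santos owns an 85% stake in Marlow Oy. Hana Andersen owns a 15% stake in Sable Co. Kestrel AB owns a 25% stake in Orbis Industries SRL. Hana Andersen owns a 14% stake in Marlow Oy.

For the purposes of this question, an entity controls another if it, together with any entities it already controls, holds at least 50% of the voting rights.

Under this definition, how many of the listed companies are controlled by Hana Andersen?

Hana's largest direct stake is 40% in Vireo, which does not meet the threshold.
Hana controls 0 companies.

0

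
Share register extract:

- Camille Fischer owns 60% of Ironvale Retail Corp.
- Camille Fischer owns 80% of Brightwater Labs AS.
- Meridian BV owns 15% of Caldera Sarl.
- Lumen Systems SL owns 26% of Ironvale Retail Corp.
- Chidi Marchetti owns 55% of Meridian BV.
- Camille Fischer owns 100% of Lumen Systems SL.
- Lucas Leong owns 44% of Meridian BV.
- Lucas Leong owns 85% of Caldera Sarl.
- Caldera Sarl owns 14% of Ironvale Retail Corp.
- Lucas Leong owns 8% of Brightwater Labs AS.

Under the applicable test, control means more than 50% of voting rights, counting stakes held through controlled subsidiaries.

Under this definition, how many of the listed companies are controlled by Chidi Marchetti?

Chidi holds 55% of Meridian, so Chidi controls Meridian.
No other company's threshold is met.
Chidi controls 1 company.

1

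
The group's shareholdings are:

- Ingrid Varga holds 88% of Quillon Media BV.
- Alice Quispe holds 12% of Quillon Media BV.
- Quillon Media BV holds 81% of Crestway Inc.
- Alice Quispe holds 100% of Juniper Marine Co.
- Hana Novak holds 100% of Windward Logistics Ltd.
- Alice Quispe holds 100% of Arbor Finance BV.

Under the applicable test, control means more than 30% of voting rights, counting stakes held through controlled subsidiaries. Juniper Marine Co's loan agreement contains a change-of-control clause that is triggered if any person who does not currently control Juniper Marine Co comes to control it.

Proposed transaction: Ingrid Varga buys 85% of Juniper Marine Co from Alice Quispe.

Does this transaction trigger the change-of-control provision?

Yes

The purchase adds only to Ingrid's holdings (Alice's stake shrinks), so Ingrid is the only person who could newly come to control Juniper.
Ingrid holds 88% of Quillon, so Ingrid controls Quillon.
Quillon holds 81% of Crestway, so Ingrid controls Crestway.
Neither Ingrid nor any entity Ingrid controls holds any voting interest in Juniper.
So before the transaction, Ingrid does not control Juniper.
After the purchase, Ingrid holds 85% of Juniper directly, and Alice's stake falls to 15%.
Ingrid holds 85% of Juniper, so Ingrid controls Juniper.
Ingrid did not control Juniper before and does after, so the clause is triggered.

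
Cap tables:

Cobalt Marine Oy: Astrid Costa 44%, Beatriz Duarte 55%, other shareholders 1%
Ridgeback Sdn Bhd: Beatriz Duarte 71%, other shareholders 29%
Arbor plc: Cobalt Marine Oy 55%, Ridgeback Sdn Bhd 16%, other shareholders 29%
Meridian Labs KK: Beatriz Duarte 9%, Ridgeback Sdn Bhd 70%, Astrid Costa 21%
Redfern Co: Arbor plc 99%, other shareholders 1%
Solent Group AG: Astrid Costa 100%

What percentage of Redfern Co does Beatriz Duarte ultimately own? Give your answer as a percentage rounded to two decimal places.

Beatriz reaches Redfern along 2 paths.
Via Cobalt → Arbor: 55% × 55% × 99% = 29.9475%.
Via Ridgeback → Arbor: 71% × 16% × 99% = 11.2464%.
Total: 29.9475% + 11.2464% = 41.1939%.
Rounded: 41.19%.

41.19%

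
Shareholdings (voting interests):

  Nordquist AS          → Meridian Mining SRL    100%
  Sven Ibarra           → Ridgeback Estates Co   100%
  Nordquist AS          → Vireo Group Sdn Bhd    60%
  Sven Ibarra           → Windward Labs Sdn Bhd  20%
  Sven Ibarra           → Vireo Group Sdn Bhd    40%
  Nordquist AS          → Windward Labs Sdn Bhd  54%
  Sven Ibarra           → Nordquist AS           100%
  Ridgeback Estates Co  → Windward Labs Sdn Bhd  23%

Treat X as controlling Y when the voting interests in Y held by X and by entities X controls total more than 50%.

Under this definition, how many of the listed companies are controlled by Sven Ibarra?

5

Sven holds 100% of Ridgeback, so Sven controls Ridgeback.
Sven holds 100% of Nordquist, so Sven controls Nordquist.
Ridgeback and Nordquist and Sven together hold 23% + 54% + 20% = 97% of Windward, so Sven controls Windward.
Nordquist and Sven together hold 60% + 40% = 100% of Vireo, so Sven controls Vireo.
Nordquist holds 100% of Meridian, so Sven controls Meridian.
Sven controls 5 companies.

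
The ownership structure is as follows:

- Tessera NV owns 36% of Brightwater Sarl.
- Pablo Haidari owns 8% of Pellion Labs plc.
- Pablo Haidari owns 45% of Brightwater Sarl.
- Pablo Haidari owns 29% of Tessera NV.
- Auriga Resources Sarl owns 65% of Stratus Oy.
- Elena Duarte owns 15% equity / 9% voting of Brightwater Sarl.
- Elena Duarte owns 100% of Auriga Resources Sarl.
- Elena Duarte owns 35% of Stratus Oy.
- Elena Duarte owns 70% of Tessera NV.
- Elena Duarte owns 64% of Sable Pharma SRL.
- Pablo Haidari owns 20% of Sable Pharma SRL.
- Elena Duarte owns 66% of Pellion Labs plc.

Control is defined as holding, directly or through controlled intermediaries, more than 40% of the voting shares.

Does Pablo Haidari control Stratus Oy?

Pablo holds 45% of Brightwater, so Pablo controls Brightwater.
Neither Pablo nor any entity Pablo controls holds any voting interest in Stratus.
So Pablo does not control Stratus.

No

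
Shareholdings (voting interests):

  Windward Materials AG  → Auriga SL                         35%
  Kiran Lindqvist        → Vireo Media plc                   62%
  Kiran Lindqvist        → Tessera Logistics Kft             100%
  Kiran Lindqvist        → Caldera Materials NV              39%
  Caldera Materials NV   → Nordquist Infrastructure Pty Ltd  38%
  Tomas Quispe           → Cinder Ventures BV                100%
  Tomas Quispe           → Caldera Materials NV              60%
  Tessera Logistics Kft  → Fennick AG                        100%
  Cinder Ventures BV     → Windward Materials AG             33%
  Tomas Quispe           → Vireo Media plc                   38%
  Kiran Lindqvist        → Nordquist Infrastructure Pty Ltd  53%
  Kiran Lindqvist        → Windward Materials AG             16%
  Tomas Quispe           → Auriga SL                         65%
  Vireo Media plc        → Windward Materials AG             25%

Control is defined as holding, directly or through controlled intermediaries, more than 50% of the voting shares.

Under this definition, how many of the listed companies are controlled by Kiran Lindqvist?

4

Kiran holds 62% of Vireo, so Kiran controls Vireo.
Kiran holds 100% of Tessera, so Kiran controls Tessera.
Kiran holds 53% of Nordquist, so Kiran controls Nordquist.
Tessera holds 100% of Fennick, so Kiran controls Fennick.
No other company's threshold is met.
Kiran controls 4 companies.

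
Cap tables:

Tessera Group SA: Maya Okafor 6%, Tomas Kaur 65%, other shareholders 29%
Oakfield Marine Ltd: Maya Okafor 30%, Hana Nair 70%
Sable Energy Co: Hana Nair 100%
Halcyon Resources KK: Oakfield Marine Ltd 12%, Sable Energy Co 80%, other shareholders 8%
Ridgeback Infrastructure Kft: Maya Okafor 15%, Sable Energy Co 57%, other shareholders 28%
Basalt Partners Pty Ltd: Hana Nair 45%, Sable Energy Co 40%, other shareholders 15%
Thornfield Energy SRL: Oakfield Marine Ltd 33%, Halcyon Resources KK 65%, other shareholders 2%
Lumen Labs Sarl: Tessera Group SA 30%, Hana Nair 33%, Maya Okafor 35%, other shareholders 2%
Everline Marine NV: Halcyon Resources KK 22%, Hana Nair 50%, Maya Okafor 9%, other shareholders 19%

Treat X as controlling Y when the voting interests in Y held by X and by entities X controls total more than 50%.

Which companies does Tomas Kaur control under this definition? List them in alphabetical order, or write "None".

Tomas holds 65% of Tessera, so Tomas controls Tessera.
No other company's threshold is met.

Tessera Group SA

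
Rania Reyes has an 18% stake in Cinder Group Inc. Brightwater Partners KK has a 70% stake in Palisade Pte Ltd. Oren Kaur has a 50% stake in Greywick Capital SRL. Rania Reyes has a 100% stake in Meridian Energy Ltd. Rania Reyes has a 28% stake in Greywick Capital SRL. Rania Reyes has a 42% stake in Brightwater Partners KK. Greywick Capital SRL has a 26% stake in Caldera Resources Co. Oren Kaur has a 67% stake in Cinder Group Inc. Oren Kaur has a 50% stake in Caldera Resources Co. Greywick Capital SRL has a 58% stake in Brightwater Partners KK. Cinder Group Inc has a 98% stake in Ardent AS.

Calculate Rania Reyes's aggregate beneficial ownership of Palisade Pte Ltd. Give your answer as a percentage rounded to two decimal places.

Rania reaches Palisade along 2 paths.
Via Brightwater: 42% × 70% = 29.4%.
Via Greywick → Brightwater: 28% × 58% × 70% = 11.368%.
Total: 29.4% + 11.368% = 40.768%.
Rounded: 40.77%.

40.77%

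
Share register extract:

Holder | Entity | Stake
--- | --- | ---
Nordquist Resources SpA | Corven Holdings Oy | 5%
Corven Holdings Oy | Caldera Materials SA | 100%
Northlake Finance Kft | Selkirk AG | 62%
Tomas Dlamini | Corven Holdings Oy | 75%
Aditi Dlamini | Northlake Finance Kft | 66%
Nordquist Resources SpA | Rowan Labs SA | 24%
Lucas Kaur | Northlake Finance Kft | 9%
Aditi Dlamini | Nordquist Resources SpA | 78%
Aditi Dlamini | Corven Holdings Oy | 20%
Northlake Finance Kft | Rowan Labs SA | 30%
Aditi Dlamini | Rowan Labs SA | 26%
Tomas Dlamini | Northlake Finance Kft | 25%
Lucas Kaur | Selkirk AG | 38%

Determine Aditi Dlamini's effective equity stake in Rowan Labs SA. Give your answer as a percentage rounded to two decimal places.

64.52%

Aditi reaches Rowan along 3 paths.
Via Nordquist: 78% × 24% = 18.72%.
Direct stake: 26% = 26%.
Via Northlake: 66% × 30% = 19.8%.
Total: 18.72% + 26% + 19.8% = 64.52%.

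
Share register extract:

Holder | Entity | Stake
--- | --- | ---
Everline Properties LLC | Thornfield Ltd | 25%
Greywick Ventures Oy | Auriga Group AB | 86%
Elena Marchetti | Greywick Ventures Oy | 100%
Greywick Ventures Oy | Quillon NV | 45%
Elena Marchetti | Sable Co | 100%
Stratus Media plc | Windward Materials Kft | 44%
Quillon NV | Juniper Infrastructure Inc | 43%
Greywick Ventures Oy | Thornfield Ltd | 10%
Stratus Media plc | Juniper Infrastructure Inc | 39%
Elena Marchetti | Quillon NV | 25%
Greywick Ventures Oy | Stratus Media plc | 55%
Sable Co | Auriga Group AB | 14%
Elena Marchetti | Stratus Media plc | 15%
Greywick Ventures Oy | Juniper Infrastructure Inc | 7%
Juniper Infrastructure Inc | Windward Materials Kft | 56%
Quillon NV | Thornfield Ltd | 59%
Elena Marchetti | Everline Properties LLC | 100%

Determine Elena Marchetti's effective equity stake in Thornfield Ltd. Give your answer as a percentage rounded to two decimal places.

Elena reaches Thornfield along 4 paths.
Via Everline: 100% × 25% = 25%.
Via Greywick: 100% × 10% = 10%.
Via Greywick → Quillon: 100% × 45% × 59% = 26.55%.
Via Quillon: 25% × 59% = 14.75%.
Total: 25% + 10% + 26.55% + 14.75% = 76.3%.
Rounded: 76.30%.

76.30%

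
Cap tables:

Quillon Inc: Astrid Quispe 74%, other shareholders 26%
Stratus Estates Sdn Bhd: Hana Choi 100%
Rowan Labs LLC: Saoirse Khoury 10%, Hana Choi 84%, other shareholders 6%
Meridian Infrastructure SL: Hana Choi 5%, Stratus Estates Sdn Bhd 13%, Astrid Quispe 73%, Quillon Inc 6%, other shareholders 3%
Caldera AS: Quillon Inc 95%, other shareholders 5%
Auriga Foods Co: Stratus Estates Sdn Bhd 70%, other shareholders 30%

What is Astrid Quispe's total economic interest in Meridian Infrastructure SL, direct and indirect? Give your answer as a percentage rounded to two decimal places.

77.44%

Astrid reaches Meridian along 2 paths.
Direct stake: 73% = 73%.
Via Quillon: 74% × 6% = 4.44%.
Total: 73% + 4.44% = 77.44%.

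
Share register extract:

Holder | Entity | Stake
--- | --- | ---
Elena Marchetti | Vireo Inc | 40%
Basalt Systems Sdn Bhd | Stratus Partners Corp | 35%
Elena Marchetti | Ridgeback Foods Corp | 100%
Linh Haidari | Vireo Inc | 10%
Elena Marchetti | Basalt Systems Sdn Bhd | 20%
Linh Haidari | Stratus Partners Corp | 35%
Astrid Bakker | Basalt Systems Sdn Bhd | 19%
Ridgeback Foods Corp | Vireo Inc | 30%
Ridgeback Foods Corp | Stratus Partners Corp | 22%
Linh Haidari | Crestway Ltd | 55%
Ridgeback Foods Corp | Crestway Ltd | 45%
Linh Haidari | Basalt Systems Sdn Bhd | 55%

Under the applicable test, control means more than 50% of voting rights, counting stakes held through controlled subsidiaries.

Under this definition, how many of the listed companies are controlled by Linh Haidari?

3

Linh holds 55% of Basalt, so Linh controls Basalt.
Basalt and Linh together hold 35% + 35% = 70% of Stratus, so Linh controls Stratus.
Linh holds 55% of Crestway, so Linh controls Crestway.
No other company's threshold is met.
Linh controls 3 companies.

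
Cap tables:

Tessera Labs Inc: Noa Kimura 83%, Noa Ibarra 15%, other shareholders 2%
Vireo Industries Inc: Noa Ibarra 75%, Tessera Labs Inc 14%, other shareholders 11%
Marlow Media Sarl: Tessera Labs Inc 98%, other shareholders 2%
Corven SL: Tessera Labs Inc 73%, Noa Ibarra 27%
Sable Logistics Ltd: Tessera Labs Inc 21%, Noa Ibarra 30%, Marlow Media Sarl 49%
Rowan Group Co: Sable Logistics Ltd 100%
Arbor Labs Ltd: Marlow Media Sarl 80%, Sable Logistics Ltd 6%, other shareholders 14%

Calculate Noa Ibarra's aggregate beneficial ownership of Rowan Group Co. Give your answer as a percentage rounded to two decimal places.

Noa Ibarra reaches Rowan along 3 paths.
Via Tessera → Sable: 15% × 21% × 100% = 3.15%.
Via Sable: 30% × 100% = 30%.
Via Tessera → Marlow → Sable: 15% × 98% × 49% × 100% = 7.203%.
Total: 3.15% + 30% + 7.203% = 40.353%.
Rounded: 40.35%.

40.35%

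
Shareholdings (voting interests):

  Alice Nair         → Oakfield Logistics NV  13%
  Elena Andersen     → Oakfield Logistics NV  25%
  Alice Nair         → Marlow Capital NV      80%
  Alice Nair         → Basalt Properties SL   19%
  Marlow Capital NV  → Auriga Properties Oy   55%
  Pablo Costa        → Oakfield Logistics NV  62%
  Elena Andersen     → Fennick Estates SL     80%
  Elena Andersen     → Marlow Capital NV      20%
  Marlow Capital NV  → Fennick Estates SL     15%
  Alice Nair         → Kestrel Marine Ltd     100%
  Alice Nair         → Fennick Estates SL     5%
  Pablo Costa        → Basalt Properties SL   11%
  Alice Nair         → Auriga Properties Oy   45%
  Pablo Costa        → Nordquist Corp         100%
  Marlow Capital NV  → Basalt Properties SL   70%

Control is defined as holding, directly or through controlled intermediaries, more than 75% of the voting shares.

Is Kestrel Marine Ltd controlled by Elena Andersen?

No

Elena holds 80% of Fennick, so Elena controls Fennick.
Neither Elena nor any entity Elena controls holds any voting interest in Kestrel.
So Elena does not control Kestrel.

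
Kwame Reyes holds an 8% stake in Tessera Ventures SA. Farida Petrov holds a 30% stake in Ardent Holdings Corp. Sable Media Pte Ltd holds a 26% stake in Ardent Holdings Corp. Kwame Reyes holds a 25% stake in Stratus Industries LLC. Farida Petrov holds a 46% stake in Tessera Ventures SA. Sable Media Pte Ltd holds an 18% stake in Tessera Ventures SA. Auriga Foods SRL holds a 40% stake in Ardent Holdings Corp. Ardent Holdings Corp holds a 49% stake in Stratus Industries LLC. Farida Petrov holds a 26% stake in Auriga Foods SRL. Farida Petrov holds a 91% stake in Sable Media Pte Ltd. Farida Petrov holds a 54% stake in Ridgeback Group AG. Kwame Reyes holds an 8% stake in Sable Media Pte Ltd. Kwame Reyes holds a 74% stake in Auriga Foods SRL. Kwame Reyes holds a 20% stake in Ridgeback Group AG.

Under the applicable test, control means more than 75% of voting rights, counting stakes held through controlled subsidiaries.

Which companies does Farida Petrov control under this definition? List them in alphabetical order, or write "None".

Farida holds 91% of Sable, so Farida controls Sable.
No other company's threshold is met.

Sable Media Pte Ltd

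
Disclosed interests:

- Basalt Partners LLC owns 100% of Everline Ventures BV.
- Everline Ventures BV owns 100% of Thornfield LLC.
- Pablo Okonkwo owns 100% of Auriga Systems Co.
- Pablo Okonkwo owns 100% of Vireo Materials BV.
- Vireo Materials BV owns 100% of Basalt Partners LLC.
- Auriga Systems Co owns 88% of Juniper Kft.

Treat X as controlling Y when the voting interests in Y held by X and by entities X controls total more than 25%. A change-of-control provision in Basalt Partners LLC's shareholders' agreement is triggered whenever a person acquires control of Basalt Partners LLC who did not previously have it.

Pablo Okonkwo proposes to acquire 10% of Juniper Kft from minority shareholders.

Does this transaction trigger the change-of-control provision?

No

The purchase changes only Pablo's holdings, so Pablo is the only person who could newly come to control Basalt.
Pablo holds 100% of Vireo, so Pablo controls Vireo.
Vireo holds 100% of Basalt, so Pablo controls Basalt.
So Pablo already controls Basalt before the transaction.
After the purchase, Pablo holds 10% of Juniper directly.
Pablo controlled Basalt already, so this is not a new person acquiring control; every other person's position is unchanged or reduced.
No new person acquires control, so the clause is not triggered.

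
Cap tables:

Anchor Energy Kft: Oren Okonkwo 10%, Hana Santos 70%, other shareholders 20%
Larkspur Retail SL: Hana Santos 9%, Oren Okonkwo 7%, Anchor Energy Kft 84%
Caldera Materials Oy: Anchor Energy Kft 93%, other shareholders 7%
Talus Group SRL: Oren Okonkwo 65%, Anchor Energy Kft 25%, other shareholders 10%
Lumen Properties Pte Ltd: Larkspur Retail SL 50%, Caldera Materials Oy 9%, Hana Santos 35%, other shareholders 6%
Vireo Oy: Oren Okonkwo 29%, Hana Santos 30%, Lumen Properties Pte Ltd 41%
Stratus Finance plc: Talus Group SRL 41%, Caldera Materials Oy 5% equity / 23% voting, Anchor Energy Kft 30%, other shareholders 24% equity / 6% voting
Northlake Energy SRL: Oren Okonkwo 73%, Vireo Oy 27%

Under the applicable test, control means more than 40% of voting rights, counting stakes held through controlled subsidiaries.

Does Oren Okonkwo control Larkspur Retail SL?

No

Oren holds 65% of Talus, so Oren controls Talus.
Talus holds 41% of Stratus, so Oren controls Stratus.
Oren holds 73% of Northlake, so Oren controls Northlake.
In Larkspur, Oren's side holds only 7%, not > 40%.
So Oren does not control Larkspur.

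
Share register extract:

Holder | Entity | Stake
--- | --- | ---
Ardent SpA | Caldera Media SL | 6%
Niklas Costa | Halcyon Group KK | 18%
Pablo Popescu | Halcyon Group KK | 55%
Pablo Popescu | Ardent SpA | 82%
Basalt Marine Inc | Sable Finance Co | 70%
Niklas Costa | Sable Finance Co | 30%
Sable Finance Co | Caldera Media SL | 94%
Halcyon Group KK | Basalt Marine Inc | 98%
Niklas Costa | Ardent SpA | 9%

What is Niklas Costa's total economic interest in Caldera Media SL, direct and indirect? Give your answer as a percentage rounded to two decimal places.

Niklas reaches Caldera along 3 paths.
Via Ardent: 9% × 6% = 0.54%.
Via Halcyon → Basalt → Sable: 18% × 98% × 70% × 94% = 11.60712%.
Via Sable: 30% × 94% = 28.2%.
Total: 0.54% + 11.60712% + 28.2% = 40.34712%.
Rounded: 40.35%.

40.35%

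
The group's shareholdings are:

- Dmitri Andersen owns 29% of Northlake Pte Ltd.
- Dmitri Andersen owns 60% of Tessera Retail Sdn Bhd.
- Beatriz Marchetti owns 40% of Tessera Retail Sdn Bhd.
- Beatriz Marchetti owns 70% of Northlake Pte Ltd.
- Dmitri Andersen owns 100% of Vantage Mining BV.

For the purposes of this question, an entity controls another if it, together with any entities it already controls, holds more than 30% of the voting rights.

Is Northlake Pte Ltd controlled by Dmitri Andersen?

No

Dmitri holds 60% of Tessera, so Dmitri controls Tessera.
Dmitri holds 100% of Vantage, so Dmitri controls Vantage.
In Northlake, Dmitri's side holds only 29%, not > 30%.
So Dmitri does not control Northlake.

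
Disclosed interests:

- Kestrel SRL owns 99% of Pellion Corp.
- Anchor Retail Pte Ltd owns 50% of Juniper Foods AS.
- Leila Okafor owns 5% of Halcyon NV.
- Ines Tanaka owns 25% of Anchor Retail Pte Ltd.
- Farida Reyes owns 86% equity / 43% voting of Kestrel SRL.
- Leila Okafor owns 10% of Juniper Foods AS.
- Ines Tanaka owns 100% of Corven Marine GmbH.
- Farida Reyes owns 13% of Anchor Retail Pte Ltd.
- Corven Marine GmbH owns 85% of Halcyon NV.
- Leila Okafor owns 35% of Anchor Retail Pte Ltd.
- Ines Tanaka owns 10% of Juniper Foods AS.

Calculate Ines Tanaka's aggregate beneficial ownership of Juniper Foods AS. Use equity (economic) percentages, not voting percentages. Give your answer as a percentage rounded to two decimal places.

22.50%

Ines reaches Juniper along 2 paths.
Direct stake: 10% = 10%.
Via Anchor: 25% × 50% = 12.5%.
Total: 10% + 12.5% = 22.5%.
Rounded: 22.50%.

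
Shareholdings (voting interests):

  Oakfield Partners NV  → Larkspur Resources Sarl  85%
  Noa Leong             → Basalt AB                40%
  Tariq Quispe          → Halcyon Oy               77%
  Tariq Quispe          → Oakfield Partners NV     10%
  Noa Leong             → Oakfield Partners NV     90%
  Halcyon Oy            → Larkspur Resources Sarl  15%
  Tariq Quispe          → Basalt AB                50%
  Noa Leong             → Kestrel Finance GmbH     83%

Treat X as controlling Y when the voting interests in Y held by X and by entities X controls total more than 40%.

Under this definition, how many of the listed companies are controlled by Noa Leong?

Noa holds 90% of Oakfield, so Noa controls Oakfield.
Noa holds 83% of Kestrel, so Noa controls Kestrel.
Oakfield holds 85% of Larkspur, so Noa controls Larkspur.
No other company's threshold is met.
Noa controls 3 companies.

3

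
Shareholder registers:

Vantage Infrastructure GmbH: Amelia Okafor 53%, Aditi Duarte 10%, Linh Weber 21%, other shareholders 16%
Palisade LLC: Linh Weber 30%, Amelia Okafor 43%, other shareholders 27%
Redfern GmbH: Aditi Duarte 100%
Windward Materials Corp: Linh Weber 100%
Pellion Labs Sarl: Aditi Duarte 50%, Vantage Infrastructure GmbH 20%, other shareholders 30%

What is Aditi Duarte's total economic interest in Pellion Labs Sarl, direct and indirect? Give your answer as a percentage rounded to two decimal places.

Aditi reaches Pellion along 2 paths.
Direct stake: 50% = 50%.
Via Vantage: 10% × 20% = 2%.
Total: 50% + 2% = 52%.
Rounded: 52.00%.

52.00%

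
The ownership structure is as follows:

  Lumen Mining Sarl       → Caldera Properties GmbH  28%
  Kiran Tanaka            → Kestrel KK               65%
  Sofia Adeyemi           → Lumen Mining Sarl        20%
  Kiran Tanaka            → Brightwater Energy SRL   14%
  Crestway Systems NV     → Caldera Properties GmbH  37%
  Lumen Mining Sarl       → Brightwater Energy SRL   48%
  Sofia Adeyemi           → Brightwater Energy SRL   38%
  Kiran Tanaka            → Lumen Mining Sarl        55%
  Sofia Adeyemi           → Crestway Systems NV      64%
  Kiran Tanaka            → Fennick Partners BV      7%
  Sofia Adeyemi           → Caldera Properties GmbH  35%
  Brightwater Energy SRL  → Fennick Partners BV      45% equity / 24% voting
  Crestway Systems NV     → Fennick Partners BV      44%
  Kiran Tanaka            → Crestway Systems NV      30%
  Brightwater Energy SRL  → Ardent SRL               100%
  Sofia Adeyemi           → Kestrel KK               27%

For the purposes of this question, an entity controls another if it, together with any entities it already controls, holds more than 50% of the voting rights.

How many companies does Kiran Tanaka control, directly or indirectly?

Kiran holds 55% of Lumen, so Kiran controls Lumen.
Lumen and Kiran together hold 48% + 14% = 62% of Brightwater, so Kiran controls Brightwater.
Kiran holds 65% of Kestrel, so Kiran controls Kestrel.
Brightwater holds 100% of Ardent, so Kiran controls Ardent.
No other company's threshold is met.
Kiran controls 4 companies.

4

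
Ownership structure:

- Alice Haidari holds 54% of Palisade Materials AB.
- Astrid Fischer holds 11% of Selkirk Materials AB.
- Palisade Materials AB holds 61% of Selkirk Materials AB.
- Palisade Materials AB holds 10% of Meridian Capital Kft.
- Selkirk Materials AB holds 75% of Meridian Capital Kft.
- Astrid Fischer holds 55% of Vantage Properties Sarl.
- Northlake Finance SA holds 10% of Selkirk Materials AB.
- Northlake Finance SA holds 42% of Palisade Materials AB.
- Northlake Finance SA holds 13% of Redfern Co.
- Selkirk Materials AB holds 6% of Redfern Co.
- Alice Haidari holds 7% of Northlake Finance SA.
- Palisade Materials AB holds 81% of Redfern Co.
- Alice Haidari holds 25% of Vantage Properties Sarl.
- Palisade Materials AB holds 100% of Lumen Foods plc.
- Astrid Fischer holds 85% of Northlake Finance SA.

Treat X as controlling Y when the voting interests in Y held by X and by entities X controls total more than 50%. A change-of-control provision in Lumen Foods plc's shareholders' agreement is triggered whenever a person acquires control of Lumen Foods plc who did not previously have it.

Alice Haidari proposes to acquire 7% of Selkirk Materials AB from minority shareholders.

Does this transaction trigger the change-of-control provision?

The purchase changes only Alice's holdings, so Alice is the only person who could newly come to control Lumen.
Alice holds 54% of Palisade, so Alice controls Palisade.
Palisade holds 100% of Lumen, so Alice controls Lumen.
So Alice already controls Lumen before the transaction.
After the purchase, Alice holds 7% of Selkirk directly.
Alice controlled Lumen already, so this is not a new person acquiring control; every other person's position is unchanged or reduced.
No new person acquires control, so the clause is not triggered.

No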